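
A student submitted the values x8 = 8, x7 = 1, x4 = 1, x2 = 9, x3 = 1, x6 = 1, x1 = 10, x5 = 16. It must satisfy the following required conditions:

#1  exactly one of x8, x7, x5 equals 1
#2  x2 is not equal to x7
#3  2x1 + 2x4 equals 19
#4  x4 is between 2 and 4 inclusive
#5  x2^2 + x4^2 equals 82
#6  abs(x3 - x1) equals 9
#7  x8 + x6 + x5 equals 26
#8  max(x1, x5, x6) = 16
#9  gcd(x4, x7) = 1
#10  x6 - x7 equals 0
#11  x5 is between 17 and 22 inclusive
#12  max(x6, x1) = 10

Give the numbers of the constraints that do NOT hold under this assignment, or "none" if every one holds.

Constraints 3, 4, 7, 11 do not hold.

#1 x8=8, x7=1, x5=16; 1 of them equals 1 — OK.
#2 x2 = 9, x7 = 1; distinct — OK.
#3 2x1 + 2x4 = 2(10) + 2(1) = 22, not 19 — violated.
#4 x4 = 1 is outside [2, 4] — violated.
#5 x2^2 + x4^2 = 9^2 + 1^2 = 81 + 1 = 82 — OK.
#6 abs(1 - 10) = 9 — OK.
#7 x8 + x6 + x5 = 8 + 1 + 16 = 25, not 26 — violated.
#8 max(10, 16, 1) = 16 — OK.
#9 gcd(1, 1) = 1 — OK.
#10 x6 - x7 = 1 - 1 = 0 — OK.
#11 x5 = 16 is outside [17, 22] — violated.
#12 max(1, 10) = 10 — OK.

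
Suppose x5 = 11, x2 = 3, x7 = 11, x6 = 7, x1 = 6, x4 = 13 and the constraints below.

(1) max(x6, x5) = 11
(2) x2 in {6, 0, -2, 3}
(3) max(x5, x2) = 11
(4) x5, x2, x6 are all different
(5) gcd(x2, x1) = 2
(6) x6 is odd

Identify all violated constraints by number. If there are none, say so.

(1) max(7, 11) = 11 — holds.
(2) x2 = 3 is in {6, 0, -2, 3} — holds.
(3) max(11, 3) = 11 — holds.
(4) values 11, 3, 7 are pairwise distinct — holds.
(5) gcd(3, 6) = 3, not 2 — does not hold.
(6) x6 = 7 is odd — holds.

The assignment fails constraint 5.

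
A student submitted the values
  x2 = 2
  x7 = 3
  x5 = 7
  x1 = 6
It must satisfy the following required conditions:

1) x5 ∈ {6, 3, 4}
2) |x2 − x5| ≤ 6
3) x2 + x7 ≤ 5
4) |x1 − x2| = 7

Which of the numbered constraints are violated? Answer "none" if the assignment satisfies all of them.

Constraints 1 and 4 are violated.

1) x5 = 7 is not in {6, 3, 4} — violated.
2) |2 − 7| = 5; 5 ≤ 6 — OK.
3) x2 + x7 = 2 + 3 = 5; 5 ≤ 5 — OK.
4) |6 − 2| = 4, not 7 — violated.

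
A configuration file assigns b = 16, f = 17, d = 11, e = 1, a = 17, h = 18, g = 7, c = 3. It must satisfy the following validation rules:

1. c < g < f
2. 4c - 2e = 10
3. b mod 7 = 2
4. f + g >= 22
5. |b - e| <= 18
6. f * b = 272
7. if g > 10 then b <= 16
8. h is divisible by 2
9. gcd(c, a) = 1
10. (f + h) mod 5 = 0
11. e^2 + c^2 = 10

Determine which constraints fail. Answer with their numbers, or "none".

1. values 3 < 7 < 17 — satisfied.
2. 4c - 2e = 4(3) - 2(1) = 10 — satisfied.
3. 16 mod 7 = 2 — satisfied.
4. f + g = 17 + 7 = 24; 24 ≥ 22 — satisfied.
5. |16 - 1| = 15; 15 ≤ 18 — satisfied.
6. f * b = 17 * 16 = 272 — satisfied.
7. g = 7, not > 10; antecedent false, conditional vacuously true — satisfied.
8. 18 / 2 = 9, so 2 divides 18 — satisfied.
9. gcd(3, 17) = 1 — satisfied.
10. f + h = 35; 35 mod 5 = 0 — satisfied.
11. e^2 + c^2 = 1^2 + 3^2 = 1 + 9 = 10 — satisfied.

None — every constraint holds.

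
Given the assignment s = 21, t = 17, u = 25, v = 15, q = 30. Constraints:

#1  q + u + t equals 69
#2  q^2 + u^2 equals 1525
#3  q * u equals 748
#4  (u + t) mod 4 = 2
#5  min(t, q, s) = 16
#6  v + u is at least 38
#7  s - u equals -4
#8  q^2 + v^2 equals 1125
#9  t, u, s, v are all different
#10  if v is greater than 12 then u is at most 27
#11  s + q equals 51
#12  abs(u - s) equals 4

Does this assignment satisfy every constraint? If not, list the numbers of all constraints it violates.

#1 q + u + t = 30 + 25 + 17 = 72, not 69  ✘
#2 q^2 + u^2 = 30^2 + 25^2 = 900 + 625 = 1525  ✔
#3 q * u = 30 * 25 = 750, not 748  ✘
#4 u + t = 42; 42 mod 4 = 2  ✔
#5 min(17, 30, 21) = 17, not 16  ✘
#6 v + u = 15 + 25 = 40; 40 ≥ 38  ✔
#7 s - u = 21 - 25 = -4  ✔
#8 q^2 + v^2 = 30^2 + 15^2 = 900 + 225 = 1125  ✔
#9 values 17, 25, 21, 15 are pairwise distinct  ✔
#10 v = 15 > 12, so we need u ≤ 27; u = 25 ≤ 27  ✔
#11 s + q = 21 + 30 = 51  ✔
#12 abs(25 - 21) = 4  ✔

The assignment fails constraints 1, 3, and 5.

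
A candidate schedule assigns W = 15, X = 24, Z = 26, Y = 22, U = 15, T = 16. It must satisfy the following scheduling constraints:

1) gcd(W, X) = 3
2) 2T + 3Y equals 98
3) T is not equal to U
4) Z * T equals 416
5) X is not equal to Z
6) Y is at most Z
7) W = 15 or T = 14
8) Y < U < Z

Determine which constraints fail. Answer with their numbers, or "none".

1) gcd(15, 24) = 3  yes
2) 2T + 3Y = 2(16) + 3(22) = 98  yes
3) T = 16, U = 15; distinct  yes
4) Z * T = 26 * 16 = 416  yes
5) X = 24, Z = 26; distinct  yes
6) Y = 22, Z = 26; 22 ≤ 26  yes
7) W = 15 = 15 (first disjunct)  yes
8) values 22, 15, 26; Y = 22 is not < U = 15  no

Violated: 8.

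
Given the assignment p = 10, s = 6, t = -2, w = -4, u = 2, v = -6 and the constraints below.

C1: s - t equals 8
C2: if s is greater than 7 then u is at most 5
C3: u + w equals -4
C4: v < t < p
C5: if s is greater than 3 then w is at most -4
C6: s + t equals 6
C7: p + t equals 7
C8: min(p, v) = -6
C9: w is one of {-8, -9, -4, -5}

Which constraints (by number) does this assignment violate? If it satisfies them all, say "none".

Constraints 3, 6, and 7 are violated.

C1: s - t = 6 - (-2) = 8 — holds.
C2: s = 6, not > 7; antecedent false, conditional vacuously true — holds.
C3: u + w = 2 + (-4) = -2, not -4 — fails.
C4: values -6 < -2 < 10 — holds.
C5: s = 6 > 3, so we need w ≤ -4; w = -4 ≤ -4 — holds.
C6: s + t = 6 + (-2) = 4, not 6 — fails.
C7: p + t = 10 + (-2) = 8, not 7 — fails.
C8: min(10, -6) = -6 — holds.
C9: w = -4 is in {-8, -9, -4, -5} — holds.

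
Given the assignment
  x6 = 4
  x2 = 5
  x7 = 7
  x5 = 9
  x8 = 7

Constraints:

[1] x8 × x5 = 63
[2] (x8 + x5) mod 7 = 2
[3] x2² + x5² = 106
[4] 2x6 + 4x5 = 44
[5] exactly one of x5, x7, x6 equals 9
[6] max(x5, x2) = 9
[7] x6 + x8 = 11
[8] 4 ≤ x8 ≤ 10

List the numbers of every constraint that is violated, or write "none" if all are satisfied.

[1] x8 × x5 = 7 × 9 = 63  ✔
[2] x8 + x5 = 16; 16 mod 7 = 2  ✔
[3] x2² + x5² = 5² + 9² = 25 + 81 = 106  ✔
[4] 2x6 + 4x5 = 2(4) + 4(9) = 44  ✔
[5] x5=9, x7=7, x6=4; 1 of them equals 9  ✔
[6] max(9, 5) = 9  ✔
[7] x6 + x8 = 4 + 7 = 11  ✔
[8] x8 = 7 lies in [4, 10]  ✔

Yes — all constraints hold.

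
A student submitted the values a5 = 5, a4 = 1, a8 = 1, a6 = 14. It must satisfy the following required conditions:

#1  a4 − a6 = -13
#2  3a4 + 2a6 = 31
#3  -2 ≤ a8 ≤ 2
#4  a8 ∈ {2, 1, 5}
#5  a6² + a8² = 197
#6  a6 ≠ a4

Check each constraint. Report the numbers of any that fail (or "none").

#1 a4 − a6 = 1 − 14 = -13 — OK.
#2 3a4 + 2a6 = 3(1) + 2(14) = 31 — OK.
#3 a8 = 1 lies in [-2, 2] — OK.
#4 a8 = 1 is in {2, 1, 5} — OK.
#5 a6² + a8² = 14² + 1² = 196 + 1 = 197 — OK.
#6 a6 = 14, a4 = 1; distinct — OK.

Yes — all constraints hold.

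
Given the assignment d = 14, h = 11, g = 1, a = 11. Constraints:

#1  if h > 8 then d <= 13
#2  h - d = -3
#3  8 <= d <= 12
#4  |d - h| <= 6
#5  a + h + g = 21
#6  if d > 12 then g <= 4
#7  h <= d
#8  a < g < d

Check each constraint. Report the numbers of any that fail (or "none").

The assignment fails constraints 1, 3, 5, 8.

#1 h = 11 > 8, so we need d ≤ 13; but d = 14 > 13  ✗
#2 h - d = 11 - 14 = -3  ✓
#3 d = 14 is outside [8, 12]  ✗
#4 |14 - 11| = 3; 3 ≤ 6  ✓
#5 a + h + g = 11 + 11 + 1 = 23, not 21  ✗
#6 d = 14 > 12, so we need g ≤ 4; g = 1 ≤ 4  ✓
#7 h = 11, d = 14; 11 ≤ 14  ✓
#8 values 11, 1, 14; a = 11 is not < g = 1  ✗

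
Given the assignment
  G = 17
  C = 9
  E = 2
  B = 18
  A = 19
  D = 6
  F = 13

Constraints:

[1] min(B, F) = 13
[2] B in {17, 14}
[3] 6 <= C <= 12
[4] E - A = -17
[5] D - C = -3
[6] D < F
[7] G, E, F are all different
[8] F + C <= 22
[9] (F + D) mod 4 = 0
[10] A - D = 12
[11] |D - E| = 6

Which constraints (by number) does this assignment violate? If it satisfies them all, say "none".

Constraints 2, 9, 10, and 11 are violated.

[1] min(18, 13) = 13  OK
[2] B = 18 is not in {17, 14}  FAIL
[3] C = 9 lies in [6, 12]  OK
[4] E - A = 2 - 19 = -17  OK
[5] D - C = 6 - 9 = -3  OK
[6] D = 6, F = 13; 6 < 13  OK
[7] values 17, 2, 13 are pairwise distinct  OK
[8] F + C = 13 + 9 = 22; 22 ≤ 22  OK
[9] F + D = 19; 19 mod 4 = 3, not 0  FAIL
[10] A - D = 19 - 6 = 13, not 12  FAIL
[11] |6 - 2| = 4, not 6  FAIL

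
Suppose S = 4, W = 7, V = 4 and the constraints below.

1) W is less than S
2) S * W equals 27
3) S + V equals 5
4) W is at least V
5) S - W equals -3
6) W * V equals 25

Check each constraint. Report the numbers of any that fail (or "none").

No — constraints 1, 2, 3, and 6 are not satisfied.

1) W = 7, S = 4; 7 ≥ 4 (want <)  ✘
2) S * W = 4 * 7 = 28, not 27  ✘
3) S + V = 4 + 4 = 8, not 5  ✘
4) W = 7, V = 4; 7 ≥ 4  ✔
5) S - W = 4 - 7 = -3  ✔
6) W * V = 7 * 4 = 28, not 25  ✘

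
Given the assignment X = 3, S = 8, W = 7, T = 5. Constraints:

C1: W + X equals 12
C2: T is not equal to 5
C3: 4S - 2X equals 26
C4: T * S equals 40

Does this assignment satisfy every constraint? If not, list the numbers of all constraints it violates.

Constraints 1 and 2 are violated.

C1: W + X = 7 + 3 = 10, not 12 — does not hold.
C2: T = 5, but 5 is required to differ — does not hold.
C3: 4S - 2X = 4(8) - 2(3) = 26 — holds.
C4: T * S = 5 * 8 = 40 — holds.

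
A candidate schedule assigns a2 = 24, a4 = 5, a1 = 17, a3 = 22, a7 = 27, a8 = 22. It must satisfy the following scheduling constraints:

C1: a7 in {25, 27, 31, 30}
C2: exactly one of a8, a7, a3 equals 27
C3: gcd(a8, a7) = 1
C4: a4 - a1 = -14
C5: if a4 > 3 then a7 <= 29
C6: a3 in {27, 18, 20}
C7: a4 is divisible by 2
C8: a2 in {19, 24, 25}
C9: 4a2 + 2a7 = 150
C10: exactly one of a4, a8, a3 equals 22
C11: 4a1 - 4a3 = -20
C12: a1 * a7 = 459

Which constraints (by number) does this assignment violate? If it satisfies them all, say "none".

The assignment fails constraints 4, 6, 7, and 10.

C1: a7 = 27 is in {25, 27, 31, 30} — holds.
C2: a8=22, a7=27, a3=22; 1 of them equals 27 — holds.
C3: gcd(22, 27) = 1 — holds.
C4: a4 - a1 = 5 - 17 = -12, not -14 — fails.
C5: a4 = 5 > 3, so we need a7 ≤ 29; a7 = 27 ≤ 29 — holds.
C6: a3 = 22 is not in {27, 18, 20} — fails.
C7: 5 = 2*2 + 1, so 2 does not divide 5 — fails.
C8: a2 = 24 is in {19, 24, 25} — holds.
C9: 4a2 + 2a7 = 4(24) + 2(27) = 150 — holds.
C10: a4=5, a8=22, a3=22; 2 of them equal 22, not exactly one — fails.
C11: 4a1 - 4a3 = 4(17) - 4(22) = -20 — holds.
C12: a1 * a7 = 17 * 27 = 459 — holds.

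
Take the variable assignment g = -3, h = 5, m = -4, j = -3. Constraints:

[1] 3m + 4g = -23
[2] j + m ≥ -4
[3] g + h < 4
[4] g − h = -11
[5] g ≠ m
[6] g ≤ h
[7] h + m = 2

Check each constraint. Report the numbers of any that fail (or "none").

Constraints 1, 2, 4, 7 do not hold.

[1] 3m + 4g = 3(-4) + 4(-3) = -24, not -23 — does not hold.
[2] j + m = -3 + (-4) = -7; -7 < -4, bound -4 not met — does not hold.
[3] g + h = -3 + 5 = 2; 2 < 4 — holds.
[4] g − h = -3 − 5 = -8, not -11 — does not hold.
[5] g = -3, m = -4; distinct — holds.
[6] g = -3, h = 5; -3 ≤ 5 — holds.
[7] h + m = 5 + (-4) = 1, not 2 — does not hold.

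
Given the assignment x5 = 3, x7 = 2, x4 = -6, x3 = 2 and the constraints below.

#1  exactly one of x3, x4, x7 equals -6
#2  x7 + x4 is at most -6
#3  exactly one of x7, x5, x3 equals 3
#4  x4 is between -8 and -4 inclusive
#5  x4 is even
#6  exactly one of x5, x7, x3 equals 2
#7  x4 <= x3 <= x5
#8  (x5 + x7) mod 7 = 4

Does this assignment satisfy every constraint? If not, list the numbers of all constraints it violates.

The assignment fails constraints 2, 6, 8.

#1 x3=2, x4=-6, x7=2; 1 of them equals -6 — satisfied.
#2 x7 + x4 = 2 + (-6) = -4; -4 > -6, bound -6 not met — violated.
#3 x7=2, x5=3, x3=2; 1 of them equals 3 — satisfied.
#4 x4 = -6 lies in [-8, -4] — satisfied.
#5 x4 = -6 is even — satisfied.
#6 x5=3, x7=2, x3=2; 2 of them equal 2, not exactly one — violated.
#7 values -6 <= 2 <= 3 — satisfied.
#8 x5 + x7 = 5; 5 mod 7 = 5, not 4 — violated.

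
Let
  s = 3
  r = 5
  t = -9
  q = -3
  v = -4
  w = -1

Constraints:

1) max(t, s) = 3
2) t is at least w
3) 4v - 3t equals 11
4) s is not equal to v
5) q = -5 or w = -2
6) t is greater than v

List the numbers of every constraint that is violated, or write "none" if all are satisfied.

The assignment fails constraints 2, 5, 6.

1) max(-9, 3) = 3 — satisfied.
2) t = -9, w = -1; -9 < -1 (want ≥) — violated.
3) 4v - 3t = 4(-4) - 3(-9) = 11 — satisfied.
4) s = 3, v = -4; distinct — satisfied.
5) q = -3 ≠ -5 and w = -1 ≠ -2; both disjuncts false — violated.
6) t = -9, v = -4; -9 ≤ -4 (want >) — violated.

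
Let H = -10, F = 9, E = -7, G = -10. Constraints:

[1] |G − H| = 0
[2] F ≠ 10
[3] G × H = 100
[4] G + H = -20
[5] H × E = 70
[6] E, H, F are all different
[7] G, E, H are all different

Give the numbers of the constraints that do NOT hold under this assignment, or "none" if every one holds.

The assignment fails constraint 7.

[1] |-10 − (-10)| = 0  yes
[2] F = 9, and 9 ≠ 10  yes
[3] G × H = -10 × (-10) = 100  yes
[4] G + H = -10 + (-10) = -20  yes
[5] H × E = -10 × (-7) = 70  yes
[6] values -7, -10, 9 are pairwise distinct  yes
[7] G = H = -10, not all different  no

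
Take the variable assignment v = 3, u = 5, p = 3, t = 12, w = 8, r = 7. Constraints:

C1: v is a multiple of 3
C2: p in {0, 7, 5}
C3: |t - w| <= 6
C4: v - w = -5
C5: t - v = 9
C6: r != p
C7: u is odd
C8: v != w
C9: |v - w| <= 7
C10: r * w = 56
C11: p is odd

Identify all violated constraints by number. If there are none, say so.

Violated: 2.

C1: 3 / 3 = 1, so 3 divides 3  true
C2: p = 3 is not in {0, 7, 5}  false
C3: |12 - 8| = 4; 4 ≤ 6  true
C4: v - w = 3 - 8 = -5  true
C5: t - v = 12 - 3 = 9  true
C6: r = 7, p = 3; distinct  true
C7: u = 5 is odd  true
C8: v = 3, w = 8; distinct  true
C9: |3 - 8| = 5; 5 ≤ 7  true
C10: r * w = 7 * 8 = 56  true
C11: p = 3 is odd  true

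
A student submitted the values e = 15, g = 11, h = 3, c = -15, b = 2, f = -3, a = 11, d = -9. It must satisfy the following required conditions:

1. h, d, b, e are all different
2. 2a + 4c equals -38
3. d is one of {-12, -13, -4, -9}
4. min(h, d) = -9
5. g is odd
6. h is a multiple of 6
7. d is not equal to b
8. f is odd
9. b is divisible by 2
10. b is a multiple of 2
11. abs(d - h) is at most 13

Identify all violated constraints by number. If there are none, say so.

The assignment fails constraint 6.

1. values 3, -9, 2, 15 are pairwise distinct — holds.
2. 2a + 4c = 2(11) + 4(-15) = -38 — holds.
3. d = -9 is in {-12, -13, -4, -9} — holds.
4. min(3, -9) = -9 — holds.
5. g = 11 is odd — holds.
6. 3 = 6*0 + 3, so 6 does not divide 3 — fails.
7. d = -9, b = 2; distinct — holds.
8. f = -3 is odd — holds.
9. 2 / 2 = 1, so 2 divides 2 — holds.
10. 2 / 2 = 1, so 2 divides 2 — holds.
11. abs(-9 - 3) = 12; 12 ≤ 13 — holds.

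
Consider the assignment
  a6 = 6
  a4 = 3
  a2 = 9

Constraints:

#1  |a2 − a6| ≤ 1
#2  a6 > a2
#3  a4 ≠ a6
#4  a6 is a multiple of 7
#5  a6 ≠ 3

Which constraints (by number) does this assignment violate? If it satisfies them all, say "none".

#1 |9 − 6| = 3; 3 > 1, exceeds bound 1  fails
#2 a6 = 6, a2 = 9; 6 ≤ 9 (want >)  fails
#3 a4 = 3, a6 = 6; distinct  holds
#4 6 = 7×0 + 6, so 7 does not divide 6  fails
#5 a6 = 6, and 6 ≠ 3  holds

The assignment fails constraints 1, 2, and 4.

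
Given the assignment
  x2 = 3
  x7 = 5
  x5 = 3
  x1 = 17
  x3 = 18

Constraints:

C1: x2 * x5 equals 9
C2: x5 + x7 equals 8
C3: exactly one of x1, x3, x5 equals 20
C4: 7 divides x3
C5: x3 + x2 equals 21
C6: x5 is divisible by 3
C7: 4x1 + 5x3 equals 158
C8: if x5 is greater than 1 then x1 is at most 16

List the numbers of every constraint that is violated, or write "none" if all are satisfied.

C1: x2 * x5 = 3 * 3 = 9 — satisfied.
C2: x5 + x7 = 3 + 5 = 8 — satisfied.
C3: x1=17, x3=18, x5=3; 0 of them equal 20, not exactly one — violated.
C4: 18 = 7*2 + 4, so 7 does not divide 18 — violated.
C5: x3 + x2 = 18 + 3 = 21 — satisfied.
C6: 3 / 3 = 1, so 3 divides 3 — satisfied.
C7: 4x1 + 5x3 = 4(17) + 5(18) = 158 — satisfied.
C8: x5 = 3 > 1, so we need x1 ≤ 16; but x1 = 17 > 16 — violated.

Constraints 3, 4, 8 are violated.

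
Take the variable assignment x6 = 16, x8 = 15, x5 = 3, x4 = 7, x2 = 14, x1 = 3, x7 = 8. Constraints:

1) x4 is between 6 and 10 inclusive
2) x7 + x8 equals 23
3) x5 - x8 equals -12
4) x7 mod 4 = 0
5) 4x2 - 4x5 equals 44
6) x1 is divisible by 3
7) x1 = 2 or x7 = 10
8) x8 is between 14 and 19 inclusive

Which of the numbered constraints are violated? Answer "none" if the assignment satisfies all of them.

1) x4 = 7 lies in [6, 10] — holds.
2) x7 + x8 = 8 + 15 = 23 — holds.
3) x5 - x8 = 3 - 15 = -12 — holds.
4) 8 mod 4 = 0 — holds.
5) 4x2 - 4x5 = 4(14) - 4(3) = 44 — holds.
6) 3 / 3 = 1, so 3 divides 3 — holds.
7) x1 = 3 ≠ 2 and x7 = 8 ≠ 10; both disjuncts false — fails.
8) x8 = 15 lies in [14, 19] — holds.

The assignment fails constraint 7.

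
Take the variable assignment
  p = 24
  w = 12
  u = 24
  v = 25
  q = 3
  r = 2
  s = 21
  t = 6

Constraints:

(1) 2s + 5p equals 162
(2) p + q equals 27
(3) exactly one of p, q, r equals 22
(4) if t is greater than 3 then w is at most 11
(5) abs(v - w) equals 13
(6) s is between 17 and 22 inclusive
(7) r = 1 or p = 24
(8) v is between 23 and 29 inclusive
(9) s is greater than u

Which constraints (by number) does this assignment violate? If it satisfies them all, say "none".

(1) 2s + 5p = 2(21) + 5(24) = 162 — OK.
(2) p + q = 24 + 3 = 27 — OK.
(3) p=24, q=3, r=2; 0 of them equal 22, not exactly one — violated.
(4) t = 6 > 3, so we need w ≤ 11; but w = 12 > 11 — violated.
(5) abs(25 - 12) = 13 — OK.
(6) s = 21 lies in [17, 22] — OK.
(7) r = 2 ≠ 1, but p = 24 = 24 (second disjunct) — OK.
(8) v = 25 lies in [23, 29] — OK.
(9) s = 21, u = 24; 21 ≤ 24 (want >) — violated.

The assignment fails constraints 3, 4, and 9.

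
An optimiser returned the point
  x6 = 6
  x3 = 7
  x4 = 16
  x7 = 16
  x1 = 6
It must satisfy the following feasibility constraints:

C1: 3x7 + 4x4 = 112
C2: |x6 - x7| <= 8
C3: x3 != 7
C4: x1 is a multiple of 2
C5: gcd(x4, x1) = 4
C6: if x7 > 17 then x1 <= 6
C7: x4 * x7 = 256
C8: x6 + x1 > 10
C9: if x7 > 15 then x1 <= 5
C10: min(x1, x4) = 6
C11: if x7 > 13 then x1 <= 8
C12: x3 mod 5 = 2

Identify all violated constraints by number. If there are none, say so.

C1: 3x7 + 4x4 = 3(16) + 4(16) = 112 — holds.
C2: |6 - 16| = 10; 10 > 8, exceeds bound 8 — does not hold.
C3: x3 = 7, but 7 is required to differ — does not hold.
C4: 6 / 2 = 3, so 2 divides 6 — holds.
C5: gcd(16, 6) = 2, not 4 — does not hold.
C6: x7 = 16, not > 17; antecedent false, conditional vacuously true — holds.
C7: x4 * x7 = 16 * 16 = 256 — holds.
C8: x6 + x1 = 6 + 6 = 12; 12 > 10 — holds.
C9: x7 = 16 > 15, so we need x1 ≤ 5; but x1 = 6 > 5 — does not hold.
C10: min(6, 16) = 6 — holds.
C11: x7 = 16 > 13, so we need x1 ≤ 8; x1 = 6 ≤ 8 — holds.
C12: 7 mod 5 = 2 — holds.

Constraints 2, 3, 5, and 9 do not hold.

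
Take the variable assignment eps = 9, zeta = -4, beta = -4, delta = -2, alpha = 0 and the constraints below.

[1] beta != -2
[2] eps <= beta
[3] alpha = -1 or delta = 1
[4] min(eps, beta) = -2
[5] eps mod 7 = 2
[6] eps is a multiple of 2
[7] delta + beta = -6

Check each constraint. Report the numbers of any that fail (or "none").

[1] beta = -4, and -4 ≠ -2  ✓
[2] eps = 9, beta = -4; 9 > -4 (want ≤)  ✗
[3] alpha = 0 ≠ -1 and delta = -2 ≠ 1; both disjuncts false  ✗
[4] min(9, -4) = -4, not -2  ✗
[5] 9 mod 7 = 2  ✓
[6] 9 = 2*4 + 1, so 2 does not divide 9  ✗
[7] delta + beta = -2 + (-4) = -6  ✓

Constraints 2, 3, 4, 6 are violated.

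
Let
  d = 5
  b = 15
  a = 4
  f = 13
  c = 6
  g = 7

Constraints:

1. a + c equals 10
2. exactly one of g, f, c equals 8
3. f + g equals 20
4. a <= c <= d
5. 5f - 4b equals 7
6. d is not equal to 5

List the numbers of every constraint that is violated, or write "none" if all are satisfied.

No — constraints 2, 4, 5, 6 are not satisfied.

1. a + c = 4 + 6 = 10  OK
2. g=7, f=13, c=6; 0 of them equal 8, not exactly one  FAIL
3. f + g = 13 + 7 = 20  OK
4. values 4, 6, 5; c = 6 is not <= d = 5  FAIL
5. 5f - 4b = 5(13) - 4(15) = 5, not 7  FAIL
6. d = 5, but 5 is required to differ  FAIL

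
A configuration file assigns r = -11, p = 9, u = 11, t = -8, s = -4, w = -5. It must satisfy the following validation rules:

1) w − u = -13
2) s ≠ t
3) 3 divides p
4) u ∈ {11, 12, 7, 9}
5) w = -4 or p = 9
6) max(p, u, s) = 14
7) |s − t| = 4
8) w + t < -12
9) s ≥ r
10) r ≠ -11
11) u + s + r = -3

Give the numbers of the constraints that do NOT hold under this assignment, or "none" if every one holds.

1) w − u = -5 − 11 = -16, not -13  fails
2) s = -4, t = -8; distinct  holds
3) 9 / 3 = 3, so 3 divides 9  holds
4) u = 11 is in {11, 12, 7, 9}  holds
5) w = -5 ≠ -4, but p = 9 = 9 (second disjunct)  holds
6) max(9, 11, -4) = 11, not 14  fails
7) |-4 − (-8)| = 4  holds
8) w + t = -5 + (-8) = -13; -13 < -12  holds
9) s = -4, r = -11; -4 ≥ -11  holds
10) r = -11, but -11 is required to differ  fails
11) u + s + r = 11 + (-4) + (-11) = -4, not -3  fails

Constraints 1, 6, 10, and 11 are violated.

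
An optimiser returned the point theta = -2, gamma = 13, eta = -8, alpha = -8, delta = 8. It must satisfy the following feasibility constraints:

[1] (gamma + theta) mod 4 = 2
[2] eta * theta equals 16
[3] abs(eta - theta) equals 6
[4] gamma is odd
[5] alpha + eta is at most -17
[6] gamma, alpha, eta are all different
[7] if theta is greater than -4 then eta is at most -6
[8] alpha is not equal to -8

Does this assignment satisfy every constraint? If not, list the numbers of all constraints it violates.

No — constraints 1, 5, 6, and 8 are not satisfied.

[1] gamma + theta = 11; 11 mod 4 = 3, not 2 — fails.
[2] eta * theta = -8 * (-2) = 16 — holds.
[3] abs(-8 - (-2)) = 6 — holds.
[4] gamma = 13 is odd — holds.
[5] alpha + eta = -8 + (-8) = -16; -16 > -17, bound -17 not met — fails.
[6] alpha = eta = -8, not all different — fails.
[7] theta = -2 > -4, so we need eta ≤ -6; eta = -8 ≤ -6 — holds.
[8] alpha = -8, but -8 is required to differ — fails.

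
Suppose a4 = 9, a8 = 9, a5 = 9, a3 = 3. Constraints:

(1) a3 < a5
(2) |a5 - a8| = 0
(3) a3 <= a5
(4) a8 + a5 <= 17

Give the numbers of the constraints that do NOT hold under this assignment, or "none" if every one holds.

The assignment fails constraint 4.

(1) a3 = 3, a5 = 9; 3 < 9 — holds.
(2) |9 - 9| = 0 — holds.
(3) a3 = 3, a5 = 9; 3 ≤ 9 — holds.
(4) a8 + a5 = 9 + 9 = 18; 18 > 17, bound 17 not met — fails.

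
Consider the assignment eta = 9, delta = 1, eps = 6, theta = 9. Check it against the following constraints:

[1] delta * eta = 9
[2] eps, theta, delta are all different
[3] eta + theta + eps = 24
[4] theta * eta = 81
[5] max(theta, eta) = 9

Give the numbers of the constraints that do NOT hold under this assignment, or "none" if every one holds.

None — every constraint holds.

[1] delta * eta = 1 * 9 = 9  true
[2] values 6, 9, 1 are pairwise distinct  true
[3] eta + theta + eps = 9 + 9 + 6 = 24  true
[4] theta * eta = 9 * 9 = 81  true
[5] max(9, 9) = 9  true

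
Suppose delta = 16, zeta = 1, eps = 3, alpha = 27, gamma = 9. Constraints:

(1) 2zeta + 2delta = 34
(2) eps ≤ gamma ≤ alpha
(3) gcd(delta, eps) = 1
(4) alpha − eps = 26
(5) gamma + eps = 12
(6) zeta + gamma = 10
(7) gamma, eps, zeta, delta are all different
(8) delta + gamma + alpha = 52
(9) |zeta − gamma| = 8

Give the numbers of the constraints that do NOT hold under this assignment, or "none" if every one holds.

(1) 2zeta + 2delta = 2(1) + 2(16) = 34  holds
(2) values 3 ≤ 9 ≤ 27  holds
(3) gcd(16, 3) = 1  holds
(4) alpha − eps = 27 − 3 = 24, not 26  fails
(5) gamma + eps = 9 + 3 = 12  holds
(6) zeta + gamma = 1 + 9 = 10  holds
(7) values 9, 3, 1, 16 are pairwise distinct  holds
(8) delta + gamma + alpha = 16 + 9 + 27 = 52  holds
(9) |1 − 9| = 8  holds

Constraint 4 is violated.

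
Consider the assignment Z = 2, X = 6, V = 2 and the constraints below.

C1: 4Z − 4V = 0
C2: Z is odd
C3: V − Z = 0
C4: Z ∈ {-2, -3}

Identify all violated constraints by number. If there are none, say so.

Constraints 2 and 4 do not hold.

C1: 4Z − 4V = 4(2) − 4(2) = 0 — holds.
C2: Z = 2 is even — fails.
C3: V − Z = 2 − 2 = 0 — holds.
C4: Z = 2 is not in {-2, -3} — fails.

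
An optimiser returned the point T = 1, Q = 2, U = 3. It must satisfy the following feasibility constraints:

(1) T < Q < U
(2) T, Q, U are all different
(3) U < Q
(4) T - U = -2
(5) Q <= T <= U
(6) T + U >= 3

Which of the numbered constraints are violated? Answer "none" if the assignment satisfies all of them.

Violated: 3 and 5.

(1) values 1 < 2 < 3 — holds.
(2) values 1, 2, 3 are pairwise distinct — holds.
(3) U = 3, Q = 2; 3 ≥ 2 (want <) — fails.
(4) T - U = 1 - 3 = -2 — holds.
(5) values 2, 1, 3; Q = 2 is not <= T = 1 — fails.
(6) T + U = 1 + 3 = 4; 4 ≥ 3 — holds.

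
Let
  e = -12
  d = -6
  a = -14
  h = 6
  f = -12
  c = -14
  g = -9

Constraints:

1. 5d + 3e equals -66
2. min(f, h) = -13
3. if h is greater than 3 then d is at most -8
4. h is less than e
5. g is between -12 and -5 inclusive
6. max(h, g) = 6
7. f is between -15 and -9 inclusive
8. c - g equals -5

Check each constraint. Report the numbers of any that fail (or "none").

1. 5d + 3e = 5(-6) + 3(-12) = -66  ✓
2. min(-12, 6) = -12, not -13  ✗
3. h = 6 > 3, so we need d ≤ -8; but d = -6 > -8  ✗
4. h = 6, e = -12; 6 ≥ -12 (want <)  ✗
5. g = -9 lies in [-12, -5]  ✓
6. max(6, -9) = 6  ✓
7. f = -12 lies in [-15, -9]  ✓
8. c - g = -14 - (-9) = -5  ✓

The assignment fails constraints 2, 3, and 4.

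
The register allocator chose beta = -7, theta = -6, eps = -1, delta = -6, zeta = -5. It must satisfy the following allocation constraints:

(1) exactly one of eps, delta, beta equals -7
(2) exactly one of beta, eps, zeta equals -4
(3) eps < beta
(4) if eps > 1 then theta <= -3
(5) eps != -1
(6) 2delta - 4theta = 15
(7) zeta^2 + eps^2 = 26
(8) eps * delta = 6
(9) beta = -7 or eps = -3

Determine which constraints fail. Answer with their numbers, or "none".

No — constraints 2, 3, 5, 6 are not satisfied.

(1) eps=-1, delta=-6, beta=-7; 1 of them equals -7  holds
(2) beta=-7, eps=-1, zeta=-5; 0 of them equal -4, not exactly one  fails
(3) eps = -1, beta = -7; -1 ≥ -7 (want <)  fails
(4) eps = -1, not > 1; antecedent false, conditional vacuously true  holds
(5) eps = -1, but -1 is required to differ  fails
(6) 2delta - 4theta = 2(-6) - 4(-6) = 12, not 15  fails
(7) zeta^2 + eps^2 = (-5)^2 + (-1)^2 = 25 + 1 = 26  holds
(8) eps * delta = -1 * (-6) = 6  holds
(9) beta = -7 = -7 (first disjunct)  holds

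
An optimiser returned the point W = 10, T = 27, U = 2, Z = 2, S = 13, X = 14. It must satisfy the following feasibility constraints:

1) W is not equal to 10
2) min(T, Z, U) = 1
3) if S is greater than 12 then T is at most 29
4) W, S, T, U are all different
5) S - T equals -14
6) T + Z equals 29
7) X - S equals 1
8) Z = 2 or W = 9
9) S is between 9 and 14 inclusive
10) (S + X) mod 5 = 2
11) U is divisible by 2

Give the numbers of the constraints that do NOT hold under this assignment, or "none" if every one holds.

Constraints 1 and 2 do not hold.

1) W = 10, but 10 is required to differ — violated.
2) min(27, 2, 2) = 2, not 1 — violated.
3) S = 13 > 12, so we need T ≤ 29; T = 27 ≤ 29 — OK.
4) values 10, 13, 27, 2 are pairwise distinct — OK.
5) S - T = 13 - 27 = -14 — OK.
6) T + Z = 27 + 2 = 29 — OK.
7) X - S = 14 - 13 = 1 — OK.
8) Z = 2 = 2 (first disjunct) — OK.
9) S = 13 lies in [9, 14] — OK.
10) S + X = 27; 27 mod 5 = 2 — OK.
11) 2 / 2 = 1, so 2 divides 2 — OK.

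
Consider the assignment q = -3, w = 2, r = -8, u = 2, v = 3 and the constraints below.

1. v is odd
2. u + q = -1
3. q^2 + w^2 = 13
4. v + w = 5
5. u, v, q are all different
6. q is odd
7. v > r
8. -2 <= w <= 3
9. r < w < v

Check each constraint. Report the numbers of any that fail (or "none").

1. v = 3 is odd — satisfied.
2. u + q = 2 + (-3) = -1 — satisfied.
3. q^2 + w^2 = (-3)^2 + 2^2 = 9 + 4 = 13 — satisfied.
4. v + w = 3 + 2 = 5 — satisfied.
5. values 2, 3, -3 are pairwise distinct — satisfied.
6. q = -3 is odd — satisfied.
7. v = 3, r = -8; 3 > -8 — satisfied.
8. w = 2 lies in [-2, 3] — satisfied.
9. values -8 < 2 < 3 — satisfied.

None — every constraint holds.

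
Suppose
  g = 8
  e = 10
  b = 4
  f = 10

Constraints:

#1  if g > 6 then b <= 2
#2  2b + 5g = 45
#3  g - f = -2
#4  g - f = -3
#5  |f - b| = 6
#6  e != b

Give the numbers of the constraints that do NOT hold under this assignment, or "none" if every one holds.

Constraints 1, 2, and 4 do not hold.

#1 g = 8 > 6, so we need b ≤ 2; but b = 4 > 2 — violated.
#2 2b + 5g = 2(4) + 5(8) = 48, not 45 — violated.
#3 g - f = 8 - 10 = -2 — OK.
#4 g - f = 8 - 10 = -2, not -3 — violated.
#5 |10 - 4| = 6 — OK.
#6 e = 10, b = 4; distinct — OK.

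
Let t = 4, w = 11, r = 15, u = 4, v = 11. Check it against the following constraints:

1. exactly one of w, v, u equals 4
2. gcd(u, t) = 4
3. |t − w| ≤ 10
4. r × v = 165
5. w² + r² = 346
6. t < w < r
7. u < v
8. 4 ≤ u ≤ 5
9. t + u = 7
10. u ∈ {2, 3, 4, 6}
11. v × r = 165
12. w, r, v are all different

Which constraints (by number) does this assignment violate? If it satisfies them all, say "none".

1. w=11, v=11, u=4; 1 of them equals 4  yes
2. gcd(4, 4) = 4  yes
3. |4 − 11| = 7; 7 ≤ 10  yes
4. r × v = 15 × 11 = 165  yes
5. w² + r² = 11² + 15² = 121 + 225 = 346  yes
6. values 4 < 11 < 15  yes
7. u = 4, v = 11; 4 < 11  yes
8. u = 4 lies in [4, 5]  yes
9. t + u = 4 + 4 = 8, not 7  no
10. u = 4 is in {2, 3, 4, 6}  yes
11. v × r = 11 × 15 = 165  yes
12. w = v = 11, not all different  no

The assignment fails constraints 9 and 12.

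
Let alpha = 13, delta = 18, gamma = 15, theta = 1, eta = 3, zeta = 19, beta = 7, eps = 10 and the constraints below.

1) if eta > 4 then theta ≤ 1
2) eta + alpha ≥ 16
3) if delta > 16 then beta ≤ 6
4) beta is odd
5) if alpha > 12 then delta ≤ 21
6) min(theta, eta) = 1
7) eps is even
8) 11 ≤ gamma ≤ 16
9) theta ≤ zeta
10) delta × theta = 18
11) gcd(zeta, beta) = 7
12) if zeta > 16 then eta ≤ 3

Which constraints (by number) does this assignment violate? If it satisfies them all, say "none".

1) eta = 3, not > 4; antecedent false, conditional vacuously true — satisfied.
2) eta + alpha = 3 + 13 = 16; 16 ≥ 16 — satisfied.
3) delta = 18 > 16, so we need beta ≤ 6; but beta = 7 > 6 — violated.
4) beta = 7 is odd — satisfied.
5) alpha = 13 > 12, so we need delta ≤ 21; delta = 18 ≤ 21 — satisfied.
6) min(1, 3) = 1 — satisfied.
7) eps = 10 is even — satisfied.
8) gamma = 15 lies in [11, 16] — satisfied.
9) theta = 1, zeta = 19; 1 ≤ 19 — satisfied.
10) delta × theta = 18 × 1 = 18 — satisfied.
11) gcd(19, 7) = 1, not 7 — violated.
12) zeta = 19 > 16, so we need eta ≤ 3; eta = 3 ≤ 3 — satisfied.

No — constraints 3, 11 are not satisfied.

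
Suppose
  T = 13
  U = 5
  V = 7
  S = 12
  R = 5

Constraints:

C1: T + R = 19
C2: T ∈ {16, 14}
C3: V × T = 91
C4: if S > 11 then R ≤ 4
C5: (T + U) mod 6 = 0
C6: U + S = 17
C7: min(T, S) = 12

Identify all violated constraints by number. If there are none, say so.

Violated: 1, 2, and 4.

C1: T + R = 13 + 5 = 18, not 19 — violated.
C2: T = 13 is not in {16, 14} — violated.
C3: V × T = 7 × 13 = 91 — OK.
C4: S = 12 > 11, so we need R ≤ 4; but R = 5 > 4 — violated.
C5: T + U = 18; 18 mod 6 = 0 — OK.
C6: U + S = 5 + 12 = 17 — OK.
C7: min(13, 12) = 12 — OK.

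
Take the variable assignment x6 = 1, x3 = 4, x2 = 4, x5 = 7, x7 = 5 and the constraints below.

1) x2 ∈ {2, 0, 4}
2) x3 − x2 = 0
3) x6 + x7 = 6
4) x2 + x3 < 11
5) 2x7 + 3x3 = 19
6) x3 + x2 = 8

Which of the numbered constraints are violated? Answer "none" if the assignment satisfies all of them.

1) x2 = 4 is in {2, 0, 4}  true
2) x3 − x2 = 4 − 4 = 0  true
3) x6 + x7 = 1 + 5 = 6  true
4) x2 + x3 = 4 + 4 = 8; 8 < 11  true
5) 2x7 + 3x3 = 2(5) + 3(4) = 22, not 19  false
6) x3 + x2 = 4 + 4 = 8  true

Violated: 5.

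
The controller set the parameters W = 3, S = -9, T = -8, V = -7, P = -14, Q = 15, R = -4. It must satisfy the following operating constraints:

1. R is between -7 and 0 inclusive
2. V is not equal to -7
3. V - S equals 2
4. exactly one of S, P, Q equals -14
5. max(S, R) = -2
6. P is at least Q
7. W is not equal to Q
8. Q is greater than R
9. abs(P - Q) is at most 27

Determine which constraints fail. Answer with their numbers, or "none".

1. R = -4 lies in [-7, 0]  yes
2. V = -7, but -7 is required to differ  no
3. V - S = -7 - (-9) = 2  yes
4. S=-9, P=-14, Q=15; 1 of them equals -14  yes
5. max(-9, -4) = -4, not -2  no
6. P = -14, Q = 15; -14 < 15 (want ≥)  no
7. W = 3, Q = 15; distinct  yes
8. Q = 15, R = -4; 15 > -4  yes
9. abs(-14 - 15) = 29; 29 > 27, exceeds bound 27  no

Constraints 2, 5, 6, 9 are violated.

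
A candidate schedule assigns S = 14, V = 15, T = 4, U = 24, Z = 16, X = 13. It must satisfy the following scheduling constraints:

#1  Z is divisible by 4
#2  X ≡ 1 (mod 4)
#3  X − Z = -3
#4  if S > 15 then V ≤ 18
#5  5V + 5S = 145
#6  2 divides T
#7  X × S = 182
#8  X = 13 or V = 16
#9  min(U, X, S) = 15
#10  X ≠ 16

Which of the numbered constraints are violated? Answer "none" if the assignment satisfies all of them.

Constraint 9 is violated.

#1 16 / 4 = 4, so 4 divides 16 — holds.
#2 13 mod 4 = 1 — holds.
#3 X − Z = 13 − 16 = -3 — holds.
#4 S = 14, not > 15; antecedent false, conditional vacuously true — holds.
#5 5V + 5S = 5(15) + 5(14) = 145 — holds.
#6 4 / 2 = 2, so 2 divides 4 — holds.
#7 X × S = 13 × 14 = 182 — holds.
#8 X = 13 = 13 (first disjunct) — holds.
#9 min(24, 13, 14) = 13, not 15 — does not hold.
#10 X = 13, and 13 ≠ 16 — holds.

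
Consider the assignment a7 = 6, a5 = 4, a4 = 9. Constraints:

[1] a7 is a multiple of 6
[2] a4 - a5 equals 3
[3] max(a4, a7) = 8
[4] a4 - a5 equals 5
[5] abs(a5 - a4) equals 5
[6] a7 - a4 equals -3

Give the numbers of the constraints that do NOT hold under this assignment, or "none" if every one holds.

The assignment fails constraints 2, 3.

[1] 6 / 6 = 1, so 6 divides 6 — OK.
[2] a4 - a5 = 9 - 4 = 5, not 3 — violated.
[3] max(9, 6) = 9, not 8 — violated.
[4] a4 - a5 = 9 - 4 = 5 — OK.
[5] abs(4 - 9) = 5 — OK.
[6] a7 - a4 = 6 - 9 = -3 — OK.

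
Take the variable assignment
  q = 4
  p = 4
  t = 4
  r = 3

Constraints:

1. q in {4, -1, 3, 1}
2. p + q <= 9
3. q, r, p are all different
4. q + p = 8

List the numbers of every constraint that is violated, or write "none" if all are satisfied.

Violated: 3.

1. q = 4 is in {4, -1, 3, 1}  holds
2. p + q = 4 + 4 = 8; 8 ≤ 9  holds
3. q = p = 4, not all different  fails
4. q + p = 4 + 4 = 8  holds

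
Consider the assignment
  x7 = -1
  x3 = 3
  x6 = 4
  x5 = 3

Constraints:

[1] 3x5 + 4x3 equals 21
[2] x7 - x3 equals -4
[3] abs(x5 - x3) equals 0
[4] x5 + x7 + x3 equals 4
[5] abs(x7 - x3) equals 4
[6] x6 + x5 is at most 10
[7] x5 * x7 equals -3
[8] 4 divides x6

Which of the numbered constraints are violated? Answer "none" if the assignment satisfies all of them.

[1] 3x5 + 4x3 = 3(3) + 4(3) = 21 — holds.
[2] x7 - x3 = -1 - 3 = -4 — holds.
[3] abs(3 - 3) = 0 — holds.
[4] x5 + x7 + x3 = 3 + (-1) + 3 = 5, not 4 — does not hold.
[5] abs(-1 - 3) = 4 — holds.
[6] x6 + x5 = 4 + 3 = 7; 7 ≤ 10 — holds.
[7] x5 * x7 = 3 * (-1) = -3 — holds.
[8] 4 / 4 = 1, so 4 divides 4 — holds.

The assignment fails constraint 4.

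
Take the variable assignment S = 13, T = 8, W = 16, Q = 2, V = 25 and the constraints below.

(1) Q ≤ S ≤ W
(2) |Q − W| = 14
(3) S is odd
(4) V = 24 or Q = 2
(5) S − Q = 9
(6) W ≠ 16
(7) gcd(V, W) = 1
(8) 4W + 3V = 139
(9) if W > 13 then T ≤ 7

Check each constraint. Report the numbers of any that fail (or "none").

(1) values 2 ≤ 13 ≤ 16  true
(2) |2 − 16| = 14  true
(3) S = 13 is odd  true
(4) V = 25 ≠ 24, but Q = 2 = 2 (second disjunct)  true
(5) S − Q = 13 − 2 = 11, not 9  false
(6) W = 16, but 16 is required to differ  false
(7) gcd(25, 16) = 1  true
(8) 4W + 3V = 4(16) + 3(25) = 139  true
(9) W = 16 > 13, so we need T ≤ 7; but T = 8 > 7  false

The assignment fails constraints 5, 6, and 9.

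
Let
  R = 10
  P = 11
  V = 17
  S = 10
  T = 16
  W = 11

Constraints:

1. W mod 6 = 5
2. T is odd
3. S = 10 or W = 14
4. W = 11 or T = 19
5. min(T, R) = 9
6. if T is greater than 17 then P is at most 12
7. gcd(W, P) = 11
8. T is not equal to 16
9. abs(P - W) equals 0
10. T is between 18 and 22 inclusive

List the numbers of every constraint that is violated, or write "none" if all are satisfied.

Constraints 2, 5, 8, and 10 are violated.

1. 11 mod 6 = 5  holds
2. T = 16 is even  fails
3. S = 10 = 10 (first disjunct)  holds
4. W = 11 = 11 (first disjunct)  holds
5. min(16, 10) = 10, not 9  fails
6. T = 16, not > 17; antecedent false, conditional vacuously true  holds
7. gcd(11, 11) = 11  holds
8. T = 16, but 16 is required to differ  fails
9. abs(11 - 11) = 0  holds
10. T = 16 is outside [18, 22]  fails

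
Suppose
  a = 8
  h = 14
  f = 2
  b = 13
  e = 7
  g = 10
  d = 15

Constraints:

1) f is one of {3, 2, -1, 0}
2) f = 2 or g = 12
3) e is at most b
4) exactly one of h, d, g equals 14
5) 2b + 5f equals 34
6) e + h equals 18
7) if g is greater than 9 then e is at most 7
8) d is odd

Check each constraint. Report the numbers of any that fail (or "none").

Constraints 5 and 6 are violated.

1) f = 2 is in {3, 2, -1, 0} — satisfied.
2) f = 2 = 2 (first disjunct) — satisfied.
3) e = 7, b = 13; 7 ≤ 13 — satisfied.
4) h=14, d=15, g=10; 1 of them equals 14 — satisfied.
5) 2b + 5f = 2(13) + 5(2) = 36, not 34 — violated.
6) e + h = 7 + 14 = 21, not 18 — violated.
7) g = 10 > 9, so we need e ≤ 7; e = 7 ≤ 7 — satisfied.
8) d = 15 is odd — satisfied.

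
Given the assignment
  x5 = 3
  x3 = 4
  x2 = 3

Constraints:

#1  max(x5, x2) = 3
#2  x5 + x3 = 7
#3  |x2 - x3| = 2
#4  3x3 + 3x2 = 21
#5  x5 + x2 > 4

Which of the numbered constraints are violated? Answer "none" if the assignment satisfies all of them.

#1 max(3, 3) = 3  true
#2 x5 + x3 = 3 + 4 = 7  true
#3 |3 - 4| = 1, not 2  false
#4 3x3 + 3x2 = 3(4) + 3(3) = 21  true
#5 x5 + x2 = 3 + 3 = 6; 6 > 4  true

Constraint 3 does not hold.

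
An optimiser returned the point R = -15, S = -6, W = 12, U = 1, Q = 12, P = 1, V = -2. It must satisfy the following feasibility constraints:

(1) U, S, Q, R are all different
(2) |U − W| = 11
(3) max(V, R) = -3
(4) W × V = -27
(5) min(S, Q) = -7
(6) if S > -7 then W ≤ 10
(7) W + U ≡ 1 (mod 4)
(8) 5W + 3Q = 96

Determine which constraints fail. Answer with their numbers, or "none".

(1) values 1, -6, 12, -15 are pairwise distinct  OK
(2) |1 − 12| = 11  OK
(3) max(-2, -15) = -2, not -3  FAIL
(4) W × V = 12 × (-2) = -24, not -27  FAIL
(5) min(-6, 12) = -6, not -7  FAIL
(6) S = -6 > -7, so we need W ≤ 10; but W = 12 > 10  FAIL
(7) W + U = 13; 13 mod 4 = 1  OK
(8) 5W + 3Q = 5(12) + 3(12) = 96  OK

Constraints 3, 4, 5, 6 do not hold.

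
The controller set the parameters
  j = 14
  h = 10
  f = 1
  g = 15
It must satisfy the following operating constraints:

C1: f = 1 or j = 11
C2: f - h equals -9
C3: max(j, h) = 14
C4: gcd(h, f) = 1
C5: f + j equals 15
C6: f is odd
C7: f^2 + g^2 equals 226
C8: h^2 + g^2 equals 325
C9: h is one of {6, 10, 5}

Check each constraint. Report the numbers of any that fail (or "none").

C1: f = 1 = 1 (first disjunct) — holds.
C2: f - h = 1 - 10 = -9 — holds.
C3: max(14, 10) = 14 — holds.
C4: gcd(10, 1) = 1 — holds.
C5: f + j = 1 + 14 = 15 — holds.
C6: f = 1 is odd — holds.
C7: f^2 + g^2 = 1^2 + 15^2 = 1 + 225 = 226 — holds.
C8: h^2 + g^2 = 10^2 + 15^2 = 100 + 225 = 325 — holds.
C9: h = 10 is in {6, 10, 5} — holds.

The assignment satisfies every constraint.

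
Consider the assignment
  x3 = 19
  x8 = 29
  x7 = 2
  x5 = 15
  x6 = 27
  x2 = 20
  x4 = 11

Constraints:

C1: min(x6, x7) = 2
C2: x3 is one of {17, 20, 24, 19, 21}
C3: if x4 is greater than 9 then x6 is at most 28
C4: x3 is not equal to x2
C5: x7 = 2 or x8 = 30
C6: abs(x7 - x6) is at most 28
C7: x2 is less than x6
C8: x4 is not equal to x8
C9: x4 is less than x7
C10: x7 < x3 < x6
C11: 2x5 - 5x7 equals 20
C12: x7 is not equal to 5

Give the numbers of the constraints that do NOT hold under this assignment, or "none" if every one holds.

The assignment fails constraint 9.

C1: min(27, 2) = 2  holds
C2: x3 = 19 is in {17, 20, 24, 19, 21}  holds
C3: x4 = 11 > 9, so we need x6 ≤ 28; x6 = 27 ≤ 28  holds
C4: x3 = 19, x2 = 20; distinct  holds
C5: x7 = 2 = 2 (first disjunct)  holds
C6: abs(2 - 27) = 25; 25 ≤ 28  holds
C7: x2 = 20, x6 = 27; 20 < 27  holds
C8: x4 = 11, x8 = 29; distinct  holds
C9: x4 = 11, x7 = 2; 11 ≥ 2 (want <)  fails
C10: values 2 < 19 < 27  holds
C11: 2x5 - 5x7 = 2(15) - 5(2) = 20  holds
C12: x7 = 2, and 2 ≠ 5  holds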